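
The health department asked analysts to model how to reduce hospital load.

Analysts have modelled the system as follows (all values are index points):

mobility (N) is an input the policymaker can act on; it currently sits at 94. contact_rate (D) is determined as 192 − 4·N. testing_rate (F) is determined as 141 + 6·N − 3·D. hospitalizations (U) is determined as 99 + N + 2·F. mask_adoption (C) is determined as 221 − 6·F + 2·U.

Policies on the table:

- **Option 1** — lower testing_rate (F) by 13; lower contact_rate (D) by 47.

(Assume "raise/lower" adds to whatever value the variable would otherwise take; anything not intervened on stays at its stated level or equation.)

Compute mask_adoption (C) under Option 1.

-2163

Option 1 (F − 13, D − 47):
  N = 94
  D = 192 − 4·94 (−47 from intervention) = -231
  F = 141 + 6·94 − 3·(-231) (−13 from intervention) = 1385
  U = 99 + 94 + 2·1385 = 2963
  C = 221 − 6·1385 + 2·2963 = -2163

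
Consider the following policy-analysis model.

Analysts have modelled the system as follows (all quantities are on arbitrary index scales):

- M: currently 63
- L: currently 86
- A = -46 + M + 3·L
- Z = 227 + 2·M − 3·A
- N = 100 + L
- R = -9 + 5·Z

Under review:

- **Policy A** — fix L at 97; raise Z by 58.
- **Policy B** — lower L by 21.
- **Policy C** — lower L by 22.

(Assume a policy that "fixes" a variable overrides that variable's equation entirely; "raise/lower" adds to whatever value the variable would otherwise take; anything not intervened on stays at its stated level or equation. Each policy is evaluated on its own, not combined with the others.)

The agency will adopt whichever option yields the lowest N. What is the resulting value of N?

Policy A (L := 97, Z + 58):
  L = 97
  N = 100 + 97 = 197
Policy B (L − 21):
  L = 86 − 21 = 65
  N = 100 + 65 = 165
Policy C (L − 22):
  L = 86 − 22 = 64
  N = 100 + 64 = 164
Comparing — Policy A: N=197, Policy B: N=165, Policy C: N=164. Lowest is 164 (Policy C).

164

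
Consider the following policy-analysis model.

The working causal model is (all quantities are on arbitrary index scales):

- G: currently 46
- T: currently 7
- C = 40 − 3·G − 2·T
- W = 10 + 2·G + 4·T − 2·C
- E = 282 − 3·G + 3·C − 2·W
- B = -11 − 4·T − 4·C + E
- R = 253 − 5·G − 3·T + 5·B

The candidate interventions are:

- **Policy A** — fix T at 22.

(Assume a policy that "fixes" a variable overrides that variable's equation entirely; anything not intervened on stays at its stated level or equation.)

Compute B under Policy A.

Policy A (T := 22):
  G = 46
  T = 22
  C = 40 − 3·46 − 2·22 = -142
  W = 10 + 2·46 + 4·22 − 2·(-142) = 474
  E = 282 − 3·46 + 3·(-142) − 2·474 = -1230
  B = -11 − 4·22 − 4·(-142) + (-1230) = -761

-761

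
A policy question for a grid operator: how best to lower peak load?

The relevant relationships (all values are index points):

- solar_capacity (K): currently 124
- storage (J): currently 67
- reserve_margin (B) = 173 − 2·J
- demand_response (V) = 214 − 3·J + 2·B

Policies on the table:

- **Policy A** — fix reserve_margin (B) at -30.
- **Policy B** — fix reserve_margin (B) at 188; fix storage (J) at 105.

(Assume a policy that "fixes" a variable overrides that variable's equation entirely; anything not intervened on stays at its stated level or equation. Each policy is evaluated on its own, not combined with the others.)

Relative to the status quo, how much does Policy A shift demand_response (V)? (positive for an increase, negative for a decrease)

-138

Baseline:
  J = 67
  B = 173 − 2·67 = 39
  V = 214 − 3·67 + 2·39 = 91
Policy A (B := -30):
  J = 67
  B = -30
  V = 214 − 3·67 + 2·(-30) = -47
Change in V: -47 − 91 = -138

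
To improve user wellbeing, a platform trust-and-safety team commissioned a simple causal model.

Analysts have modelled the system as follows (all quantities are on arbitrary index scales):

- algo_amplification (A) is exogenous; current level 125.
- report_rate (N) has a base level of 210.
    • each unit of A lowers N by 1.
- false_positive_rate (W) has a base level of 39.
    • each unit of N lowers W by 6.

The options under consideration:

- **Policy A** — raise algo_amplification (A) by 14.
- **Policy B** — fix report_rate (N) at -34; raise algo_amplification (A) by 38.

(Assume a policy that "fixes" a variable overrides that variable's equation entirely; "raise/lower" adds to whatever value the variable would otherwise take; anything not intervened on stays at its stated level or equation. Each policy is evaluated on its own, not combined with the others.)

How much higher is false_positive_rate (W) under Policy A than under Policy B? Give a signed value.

-630

Policy A (A + 14):
  A = 125 + 14 = 139
  N = 210 − 139 = 71
  W = 39 − 6·71 = -387
Policy B (N := -34, A + 38):
  A = 125 + 38 = 163
  N = -34
  W = 39 − 6·(-34) = 243
W: -387 − 243 = -630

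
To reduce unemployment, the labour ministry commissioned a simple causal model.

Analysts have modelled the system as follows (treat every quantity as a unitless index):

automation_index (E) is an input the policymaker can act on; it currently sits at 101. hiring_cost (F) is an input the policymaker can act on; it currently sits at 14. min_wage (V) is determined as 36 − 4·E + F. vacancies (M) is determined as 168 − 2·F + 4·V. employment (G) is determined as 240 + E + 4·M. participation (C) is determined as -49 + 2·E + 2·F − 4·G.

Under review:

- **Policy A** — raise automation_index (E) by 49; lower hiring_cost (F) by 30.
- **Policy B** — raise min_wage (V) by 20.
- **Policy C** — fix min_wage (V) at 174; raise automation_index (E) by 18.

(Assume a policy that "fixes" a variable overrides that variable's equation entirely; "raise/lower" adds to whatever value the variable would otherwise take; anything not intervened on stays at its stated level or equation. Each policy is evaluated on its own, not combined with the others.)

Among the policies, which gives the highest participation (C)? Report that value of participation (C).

32579

Policy A (E + 49, F − 30):
  E = 101 + 49 = 150
  F = 14 − 30 = -16
  V = 36 − 4·150 + (-16) = -580
  M = 168 − 2·(-16) + 4·(-580) = -2120
  G = 240 + 150 + 4·(-2120) = -8090
  C = -49 + 2·150 + 2·(-16) − 4·(-8090) = 32579
Policy B (V + 20):
  E = 101
  F = 14
  V = 36 − 4·101 + 14 (+20 from intervention) = -334
  M = 168 − 2·14 + 4·(-334) = -1196
  G = 240 + 101 + 4·(-1196) = -4443
  C = -49 + 2·101 + 2·14 − 4·(-4443) = 17953
Policy C (V := 174, E + 18):
  E = 101 + 18 = 119
  F = 14
  V = 174
  M = 168 − 2·14 + 4·174 = 836
  G = 240 + 119 + 4·836 = 3703
  C = -49 + 2·119 + 2·14 − 4·3703 = -14595
Comparing — Policy A: C=32579, Policy B: C=17953, Policy C: C=-14595. Highest is 32579 (Policy A).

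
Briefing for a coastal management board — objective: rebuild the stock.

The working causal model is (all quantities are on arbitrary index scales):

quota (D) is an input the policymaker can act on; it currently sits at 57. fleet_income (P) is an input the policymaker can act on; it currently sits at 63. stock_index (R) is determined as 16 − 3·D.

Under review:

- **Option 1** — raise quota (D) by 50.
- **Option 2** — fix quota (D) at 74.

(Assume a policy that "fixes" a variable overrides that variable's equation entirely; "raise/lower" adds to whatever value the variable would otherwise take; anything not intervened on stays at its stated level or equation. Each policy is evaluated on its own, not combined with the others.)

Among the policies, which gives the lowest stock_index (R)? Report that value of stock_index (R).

-305

Option 1 (D + 50):
  D = 57 + 50 = 107
  R = 16 − 3·107 = -305
Option 2 (D := 74):
  D = 74
  R = 16 − 3·74 = -206
Comparing — Option 1: R=-305, Option 2: R=-206. Lowest is -305 (Option 1).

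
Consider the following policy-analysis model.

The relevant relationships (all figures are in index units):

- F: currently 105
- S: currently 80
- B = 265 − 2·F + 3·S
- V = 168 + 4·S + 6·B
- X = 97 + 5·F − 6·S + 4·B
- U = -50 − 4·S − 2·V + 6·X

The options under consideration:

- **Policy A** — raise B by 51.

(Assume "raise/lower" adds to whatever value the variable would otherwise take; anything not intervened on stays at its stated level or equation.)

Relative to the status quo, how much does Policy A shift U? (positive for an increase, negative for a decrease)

612

Baseline:
  F = 105
  S = 80
  B = 265 − 2·105 + 3·80 = 295
  V = 168 + 4·80 + 6·295 = 2258
  X = 97 + 5·105 − 6·80 + 4·295 = 1322
  U = -50 − 4·80 − 2·2258 + 6·1322 = 3046
Policy A (B + 51):
  F = 105
  S = 80
  B = 265 − 2·105 + 3·80 (+51 from intervention) = 346
  V = 168 + 4·80 + 6·346 = 2564
  X = 97 + 5·105 − 6·80 + 4·346 = 1526
  U = -50 − 4·80 − 2·2564 + 6·1526 = 3658
Change in U: 3658 − 3046 = 612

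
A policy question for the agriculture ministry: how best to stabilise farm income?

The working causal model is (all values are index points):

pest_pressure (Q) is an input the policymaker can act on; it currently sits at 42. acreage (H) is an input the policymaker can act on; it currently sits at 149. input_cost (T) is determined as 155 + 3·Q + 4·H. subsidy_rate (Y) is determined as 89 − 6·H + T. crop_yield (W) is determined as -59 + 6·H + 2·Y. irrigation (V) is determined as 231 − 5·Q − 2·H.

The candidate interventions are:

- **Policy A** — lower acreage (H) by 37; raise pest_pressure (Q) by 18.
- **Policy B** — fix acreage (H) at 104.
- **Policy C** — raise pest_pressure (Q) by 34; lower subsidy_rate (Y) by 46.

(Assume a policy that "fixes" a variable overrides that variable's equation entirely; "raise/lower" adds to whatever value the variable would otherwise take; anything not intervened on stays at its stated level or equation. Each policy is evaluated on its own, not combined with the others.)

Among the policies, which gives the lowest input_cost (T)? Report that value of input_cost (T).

Policy A (H − 37, Q + 18):
  Q = 42 + 18 = 60
  H = 149 − 37 = 112
  T = 155 + 3·60 + 4·112 = 783
Policy B (H := 104):
  Q = 42
  H = 104
  T = 155 + 3·42 + 4·104 = 697
Policy C (Q + 34, Y − 46):
  Q = 42 + 34 = 76
  H = 149
  T = 155 + 3·76 + 4·149 = 979
Comparing — Policy A: T=783, Policy B: T=697, Policy C: T=979. Lowest is 697 (Policy B).

697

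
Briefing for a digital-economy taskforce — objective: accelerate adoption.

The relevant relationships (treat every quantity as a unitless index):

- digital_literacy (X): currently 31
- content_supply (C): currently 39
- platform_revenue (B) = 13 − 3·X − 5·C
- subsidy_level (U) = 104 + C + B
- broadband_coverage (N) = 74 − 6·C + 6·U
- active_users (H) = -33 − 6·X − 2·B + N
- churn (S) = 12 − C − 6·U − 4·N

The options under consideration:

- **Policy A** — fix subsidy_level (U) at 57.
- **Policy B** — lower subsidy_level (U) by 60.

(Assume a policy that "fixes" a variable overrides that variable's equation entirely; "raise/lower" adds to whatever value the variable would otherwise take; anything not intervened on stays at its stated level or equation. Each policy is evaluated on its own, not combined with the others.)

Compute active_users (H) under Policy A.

Policy A (U := 57):
  X = 31
  C = 39
  B = 13 − 3·31 − 5·39 = -275
  U = 57
  N = 74 − 6·39 + 6·57 = 182
  H = -33 − 6·31 − 2·(-275) + 182 = 513

513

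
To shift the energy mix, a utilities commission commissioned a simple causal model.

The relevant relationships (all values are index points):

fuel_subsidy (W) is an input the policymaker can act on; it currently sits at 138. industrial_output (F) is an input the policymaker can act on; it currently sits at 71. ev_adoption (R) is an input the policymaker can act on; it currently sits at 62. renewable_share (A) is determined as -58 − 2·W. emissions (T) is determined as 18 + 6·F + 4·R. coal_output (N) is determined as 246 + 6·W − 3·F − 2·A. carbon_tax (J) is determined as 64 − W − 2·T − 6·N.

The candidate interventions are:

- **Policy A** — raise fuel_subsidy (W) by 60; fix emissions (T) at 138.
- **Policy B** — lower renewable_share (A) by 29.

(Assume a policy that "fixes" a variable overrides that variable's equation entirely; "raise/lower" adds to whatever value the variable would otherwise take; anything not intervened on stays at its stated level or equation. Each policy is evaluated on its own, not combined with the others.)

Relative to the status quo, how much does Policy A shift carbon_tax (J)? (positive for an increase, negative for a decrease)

Baseline:
  W = 138
  F = 71
  R = 62
  A = -58 − 2·138 = -334
  T = 18 + 6·71 + 4·62 = 692
  N = 246 + 6·138 − 3·71 − 2·(-334) = 1529
  J = 64 − 138 − 2·692 − 6·1529 = -10632
Policy A (W + 60, T := 138):
  W = 138 + 60 = 198
  F = 71
  R = 62
  A = -58 − 2·198 = -454
  T = 138
  N = 246 + 6·198 − 3·71 − 2·(-454) = 2129
  J = 64 − 198 − 2·138 − 6·2129 = -13184
Change in J: -13184 − (-10632) = -2552

-2552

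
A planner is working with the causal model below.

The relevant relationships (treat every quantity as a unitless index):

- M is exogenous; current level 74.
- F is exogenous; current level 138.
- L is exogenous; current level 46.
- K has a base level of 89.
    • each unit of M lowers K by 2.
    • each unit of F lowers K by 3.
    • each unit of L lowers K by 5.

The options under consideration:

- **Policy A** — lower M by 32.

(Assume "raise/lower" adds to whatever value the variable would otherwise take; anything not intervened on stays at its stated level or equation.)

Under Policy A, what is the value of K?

Policy A (M − 32):
  M = 74 − 32 = 42
  F = 138
  L = 46
  K = 89 − 2·42 − 3·138 − 5·46 = -639

-639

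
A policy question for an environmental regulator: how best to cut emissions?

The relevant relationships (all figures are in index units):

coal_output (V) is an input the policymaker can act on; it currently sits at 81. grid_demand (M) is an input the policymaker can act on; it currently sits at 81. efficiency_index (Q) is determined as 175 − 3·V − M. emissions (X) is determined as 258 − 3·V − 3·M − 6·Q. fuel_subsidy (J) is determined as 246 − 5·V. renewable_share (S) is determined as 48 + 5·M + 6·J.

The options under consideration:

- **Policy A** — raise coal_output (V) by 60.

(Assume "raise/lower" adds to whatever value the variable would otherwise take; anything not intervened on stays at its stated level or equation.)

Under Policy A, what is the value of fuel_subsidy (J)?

Policy A (V + 60):
  V = 81 + 60 = 141
  J = 246 − 5·141 = -459

-459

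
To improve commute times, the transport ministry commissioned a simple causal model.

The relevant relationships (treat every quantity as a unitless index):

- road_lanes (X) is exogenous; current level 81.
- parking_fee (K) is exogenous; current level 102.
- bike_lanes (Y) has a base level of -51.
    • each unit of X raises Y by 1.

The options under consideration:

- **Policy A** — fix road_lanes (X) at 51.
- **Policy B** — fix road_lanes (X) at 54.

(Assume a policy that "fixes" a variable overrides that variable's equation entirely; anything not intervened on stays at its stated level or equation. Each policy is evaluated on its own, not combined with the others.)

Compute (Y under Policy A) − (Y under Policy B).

Policy A (X := 51):
  X = 51
  Y = -51 + 51 = 0
Policy B (X := 54):
  X = 54
  Y = -51 + 54 = 3
Y: 0 − 3 = -3

-3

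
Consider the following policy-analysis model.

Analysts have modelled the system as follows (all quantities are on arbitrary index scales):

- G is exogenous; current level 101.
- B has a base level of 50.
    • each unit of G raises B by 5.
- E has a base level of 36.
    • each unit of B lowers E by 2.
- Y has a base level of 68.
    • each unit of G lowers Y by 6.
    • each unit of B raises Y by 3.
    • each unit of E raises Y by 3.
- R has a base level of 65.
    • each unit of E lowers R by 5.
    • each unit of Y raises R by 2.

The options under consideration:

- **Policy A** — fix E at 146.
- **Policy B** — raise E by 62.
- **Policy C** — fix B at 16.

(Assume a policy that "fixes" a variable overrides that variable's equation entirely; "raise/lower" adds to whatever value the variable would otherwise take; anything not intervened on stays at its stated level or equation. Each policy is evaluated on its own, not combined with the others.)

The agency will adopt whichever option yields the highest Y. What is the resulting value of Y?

Policy A (E := 146):
  G = 101
  B = 50 + 5·101 = 555
  E = 146
  Y = 68 − 6·101 + 3·555 + 3·146 = 1565
Policy B (E + 62):
  G = 101
  B = 50 + 5·101 = 555
  E = 36 − 2·555 (+62 from intervention) = -1012
  Y = 68 − 6·101 + 3·555 + 3·(-1012) = -1909
Policy C (B := 16):
  G = 101
  B = 16
  E = 36 − 2·16 = 4
  Y = 68 − 6·101 + 3·16 + 3·4 = -478
Comparing — Policy A: Y=1565, Policy B: Y=-1909, Policy C: Y=-478. Highest is 1565 (Policy A).

1565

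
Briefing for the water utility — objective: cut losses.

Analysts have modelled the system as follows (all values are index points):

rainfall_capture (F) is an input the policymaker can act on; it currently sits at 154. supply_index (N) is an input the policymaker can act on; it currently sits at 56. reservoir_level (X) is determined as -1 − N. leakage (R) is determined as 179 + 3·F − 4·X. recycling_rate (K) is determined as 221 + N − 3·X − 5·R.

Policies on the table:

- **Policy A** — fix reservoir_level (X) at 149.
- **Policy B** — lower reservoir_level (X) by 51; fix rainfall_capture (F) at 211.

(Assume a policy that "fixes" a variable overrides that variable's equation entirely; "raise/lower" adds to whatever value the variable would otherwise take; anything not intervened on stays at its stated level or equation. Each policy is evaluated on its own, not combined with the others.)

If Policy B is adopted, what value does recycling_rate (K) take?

Policy B (X − 51, F := 211):
  F = 211
  N = 56
  X = -1 − 56 (−51 from intervention) = -108
  R = 179 + 3·211 − 4·(-108) = 1244
  K = 221 + 56 − 3·(-108) − 5·1244 = -5619

-5619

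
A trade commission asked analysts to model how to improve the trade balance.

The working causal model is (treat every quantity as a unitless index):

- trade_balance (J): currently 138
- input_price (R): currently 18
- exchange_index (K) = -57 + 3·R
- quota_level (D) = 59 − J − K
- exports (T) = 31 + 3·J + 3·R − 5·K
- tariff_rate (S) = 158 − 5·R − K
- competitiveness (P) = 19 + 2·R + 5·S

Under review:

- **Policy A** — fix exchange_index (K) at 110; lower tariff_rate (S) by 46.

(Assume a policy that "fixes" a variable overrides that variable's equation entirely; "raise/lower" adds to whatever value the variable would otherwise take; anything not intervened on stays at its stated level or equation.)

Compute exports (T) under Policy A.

-51

Policy A (K := 110, S − 46):
  J = 138
  R = 18
  K = 110
  T = 31 + 3·138 + 3·18 − 5·110 = -51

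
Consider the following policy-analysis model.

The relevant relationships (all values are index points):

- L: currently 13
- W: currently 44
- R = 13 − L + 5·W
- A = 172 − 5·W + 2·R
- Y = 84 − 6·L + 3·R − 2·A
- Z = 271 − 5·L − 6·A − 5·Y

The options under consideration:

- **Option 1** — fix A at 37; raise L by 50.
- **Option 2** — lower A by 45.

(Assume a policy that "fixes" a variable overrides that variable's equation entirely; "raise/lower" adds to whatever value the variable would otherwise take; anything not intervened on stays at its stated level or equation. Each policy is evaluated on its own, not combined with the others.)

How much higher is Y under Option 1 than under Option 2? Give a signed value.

Option 1 (A := 37, L + 50):
  L = 13 + 50 = 63
  W = 44
  R = 13 − 63 + 5·44 = 170
  A = 37
  Y = 84 − 6·63 + 3·170 − 2·37 = 142
Option 2 (A − 45):
  L = 13
  W = 44
  R = 13 − 13 + 5·44 = 220
  A = 172 − 5·44 + 2·220 (−45 from intervention) = 347
  Y = 84 − 6·13 + 3·220 − 2·347 = -28
Y: 142 − (-28) = 170

170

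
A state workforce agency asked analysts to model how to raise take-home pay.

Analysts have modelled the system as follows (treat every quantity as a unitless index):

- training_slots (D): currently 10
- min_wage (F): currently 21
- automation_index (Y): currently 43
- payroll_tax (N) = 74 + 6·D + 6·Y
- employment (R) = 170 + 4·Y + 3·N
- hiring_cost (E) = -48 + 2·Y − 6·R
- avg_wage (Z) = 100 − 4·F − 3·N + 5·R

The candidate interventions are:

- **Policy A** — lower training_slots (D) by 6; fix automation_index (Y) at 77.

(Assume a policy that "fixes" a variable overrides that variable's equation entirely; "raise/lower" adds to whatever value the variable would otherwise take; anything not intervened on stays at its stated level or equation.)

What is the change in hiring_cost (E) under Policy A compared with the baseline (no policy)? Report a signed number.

Baseline:
  D = 10
  Y = 43
  N = 74 + 6·10 + 6·43 = 392
  R = 170 + 4·43 + 3·392 = 1518
  E = -48 + 2·43 − 6·1518 = -9070
Policy A (D − 6, Y := 77):
  D = 10 − 6 = 4
  Y = 77
  N = 74 + 6·4 + 6·77 = 560
  R = 170 + 4·77 + 3·560 = 2158
  E = -48 + 2·77 − 6·2158 = -12842
Change in E: -12842 − (-9070) = -3772

-3772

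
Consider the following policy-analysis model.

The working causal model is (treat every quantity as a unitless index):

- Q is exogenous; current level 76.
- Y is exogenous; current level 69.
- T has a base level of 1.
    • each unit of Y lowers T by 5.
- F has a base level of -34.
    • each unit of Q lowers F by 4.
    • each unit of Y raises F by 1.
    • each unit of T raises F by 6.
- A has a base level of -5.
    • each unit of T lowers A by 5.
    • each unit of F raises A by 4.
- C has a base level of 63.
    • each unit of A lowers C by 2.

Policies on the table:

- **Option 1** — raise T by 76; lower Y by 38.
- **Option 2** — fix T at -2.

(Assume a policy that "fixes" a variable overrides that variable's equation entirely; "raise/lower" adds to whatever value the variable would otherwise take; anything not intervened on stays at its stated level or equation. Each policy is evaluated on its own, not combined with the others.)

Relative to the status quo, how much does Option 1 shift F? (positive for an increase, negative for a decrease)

Baseline:
  Q = 76
  Y = 69
  T = 1 − 5·69 = -344
  F = -34 − 4·76 + 69 + 6·(-344) = -2333
Option 1 (T + 76, Y − 38):
  Q = 76
  Y = 69 − 38 = 31
  T = 1 − 5·31 (+76 from intervention) = -78
  F = -34 − 4·76 + 31 + 6·(-78) = -775
Change in F: -775 − (-2333) = 1558

1558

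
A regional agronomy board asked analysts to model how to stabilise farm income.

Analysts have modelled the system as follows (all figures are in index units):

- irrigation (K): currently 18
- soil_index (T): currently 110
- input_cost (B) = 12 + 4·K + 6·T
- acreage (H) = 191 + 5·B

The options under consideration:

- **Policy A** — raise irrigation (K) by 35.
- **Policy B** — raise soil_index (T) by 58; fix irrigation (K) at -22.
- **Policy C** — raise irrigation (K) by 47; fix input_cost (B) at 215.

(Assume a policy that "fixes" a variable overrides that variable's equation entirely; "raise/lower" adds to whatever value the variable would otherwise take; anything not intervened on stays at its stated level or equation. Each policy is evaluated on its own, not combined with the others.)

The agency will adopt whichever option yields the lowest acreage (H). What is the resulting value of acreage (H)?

1266

Policy A (K + 35):
  K = 18 + 35 = 53
  T = 110
  B = 12 + 4·53 + 6·110 = 884
  H = 191 + 5·884 = 4611
Policy B (T + 58, K := -22):
  K = -22
  T = 110 + 58 = 168
  B = 12 + 4·(-22) + 6·168 = 932
  H = 191 + 5·932 = 4851
Policy C (K + 47, B := 215):
  K = 18 + 47 = 65
  T = 110
  B = 215
  H = 191 + 5·215 = 1266
Comparing — Policy A: H=4611, Policy B: H=4851, Policy C: H=1266. Lowest is 1266 (Policy C).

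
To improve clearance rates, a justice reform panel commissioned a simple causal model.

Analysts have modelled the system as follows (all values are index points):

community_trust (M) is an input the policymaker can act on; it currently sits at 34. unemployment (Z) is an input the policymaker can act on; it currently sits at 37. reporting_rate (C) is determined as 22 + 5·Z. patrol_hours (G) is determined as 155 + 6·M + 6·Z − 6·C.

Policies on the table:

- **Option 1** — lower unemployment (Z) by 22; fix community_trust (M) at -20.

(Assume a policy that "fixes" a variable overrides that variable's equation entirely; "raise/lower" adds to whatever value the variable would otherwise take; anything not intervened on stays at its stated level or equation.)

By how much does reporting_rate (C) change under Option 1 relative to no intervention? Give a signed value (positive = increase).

Baseline:
  Z = 37
  C = 22 + 5·37 = 207
Option 1 (Z − 22, M := -20):
  Z = 37 − 22 = 15
  C = 22 + 5·15 = 97
Change in C: 97 − 207 = -110

-110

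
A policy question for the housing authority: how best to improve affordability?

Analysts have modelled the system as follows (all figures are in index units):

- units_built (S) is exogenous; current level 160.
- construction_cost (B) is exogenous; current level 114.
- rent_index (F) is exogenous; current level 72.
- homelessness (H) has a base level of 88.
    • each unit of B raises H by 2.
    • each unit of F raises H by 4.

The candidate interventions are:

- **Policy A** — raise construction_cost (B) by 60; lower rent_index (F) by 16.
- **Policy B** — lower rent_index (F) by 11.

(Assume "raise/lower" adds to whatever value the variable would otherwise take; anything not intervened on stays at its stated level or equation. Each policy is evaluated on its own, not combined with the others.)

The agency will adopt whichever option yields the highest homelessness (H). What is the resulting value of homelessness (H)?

Policy A (B + 60, F − 16):
  B = 114 + 60 = 174
  F = 72 − 16 = 56
  H = 88 + 2·174 + 4·56 = 660
Policy B (F − 11):
  B = 114
  F = 72 − 11 = 61
  H = 88 + 2·114 + 4·61 = 560
Comparing — Policy A: H=660, Policy B: H=560. Highest is 660 (Policy A).

660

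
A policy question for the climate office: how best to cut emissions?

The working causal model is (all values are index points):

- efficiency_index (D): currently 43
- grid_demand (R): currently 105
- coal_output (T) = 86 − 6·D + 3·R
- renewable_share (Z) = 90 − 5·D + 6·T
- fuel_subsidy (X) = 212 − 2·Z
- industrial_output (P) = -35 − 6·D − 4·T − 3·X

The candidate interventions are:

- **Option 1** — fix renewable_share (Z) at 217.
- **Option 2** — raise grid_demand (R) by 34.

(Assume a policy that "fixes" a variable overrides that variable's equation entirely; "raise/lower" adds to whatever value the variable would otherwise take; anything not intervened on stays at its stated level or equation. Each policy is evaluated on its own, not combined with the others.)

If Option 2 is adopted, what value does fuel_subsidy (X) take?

Option 2 (R + 34):
  D = 43
  R = 105 + 34 = 139
  T = 86 − 6·43 + 3·139 = 245
  Z = 90 − 5·43 + 6·245 = 1345
  X = 212 − 2·1345 = -2478

-2478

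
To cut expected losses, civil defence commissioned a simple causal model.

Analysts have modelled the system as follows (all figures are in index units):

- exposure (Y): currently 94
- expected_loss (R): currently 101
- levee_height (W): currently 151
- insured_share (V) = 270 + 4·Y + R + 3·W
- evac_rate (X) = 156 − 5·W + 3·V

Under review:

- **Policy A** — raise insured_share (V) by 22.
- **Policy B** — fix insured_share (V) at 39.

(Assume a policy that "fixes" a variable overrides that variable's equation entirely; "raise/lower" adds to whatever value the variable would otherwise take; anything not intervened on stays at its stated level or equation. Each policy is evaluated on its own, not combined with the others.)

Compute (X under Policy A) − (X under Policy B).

3549

Policy A (V + 22):
  Y = 94
  R = 101
  W = 151
  V = 270 + 4·94 + 101 + 3·151 (+22 from intervention) = 1222
  X = 156 − 5·151 + 3·1222 = 3067
Policy B (V := 39):
  Y = 94
  R = 101
  W = 151
  V = 39
  X = 156 − 5·151 + 3·39 = -482
X: 3067 − (-482) = 3549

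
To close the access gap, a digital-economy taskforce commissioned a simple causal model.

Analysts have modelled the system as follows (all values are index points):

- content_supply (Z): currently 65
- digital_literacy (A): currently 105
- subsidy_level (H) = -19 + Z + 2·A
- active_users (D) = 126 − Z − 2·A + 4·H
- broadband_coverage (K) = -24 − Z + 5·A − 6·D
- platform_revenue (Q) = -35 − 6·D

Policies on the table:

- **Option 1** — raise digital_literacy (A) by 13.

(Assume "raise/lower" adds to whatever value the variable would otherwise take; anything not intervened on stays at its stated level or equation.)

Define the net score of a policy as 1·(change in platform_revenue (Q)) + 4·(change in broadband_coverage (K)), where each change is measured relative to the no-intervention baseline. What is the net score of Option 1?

-2080

Baseline:
  Z = 65
  A = 105
  H = -19 + 65 + 2·105 = 256
  D = 126 − 65 − 2·105 + 4·256 = 875
  K = -24 − 65 + 5·105 − 6·875 = -4814
  Q = -35 − 6·875 = -5285
Option 1 (A + 13):
  Z = 65
  A = 105 + 13 = 118
  H = -19 + 65 + 2·118 = 282
  D = 126 − 65 − 2·118 + 4·282 = 953
  K = -24 − 65 + 5·118 − 6·953 = -5217
  Q = -35 − 6·953 = -5753
ΔQ = -5753 − (-5285) = -468; ΔK = -5217 − (-4814) = -403
Score = 1·(-468) + 4·(-403) = -2080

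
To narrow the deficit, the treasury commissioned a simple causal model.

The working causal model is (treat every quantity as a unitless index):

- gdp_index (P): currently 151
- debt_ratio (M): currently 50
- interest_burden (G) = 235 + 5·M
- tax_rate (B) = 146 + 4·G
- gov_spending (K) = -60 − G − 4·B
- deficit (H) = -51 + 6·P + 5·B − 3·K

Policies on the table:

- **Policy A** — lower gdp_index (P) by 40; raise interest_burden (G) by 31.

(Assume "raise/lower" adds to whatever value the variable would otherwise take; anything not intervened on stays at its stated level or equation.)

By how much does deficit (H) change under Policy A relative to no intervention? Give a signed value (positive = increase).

1961

Baseline:
  P = 151
  M = 50
  G = 235 + 5·50 = 485
  B = 146 + 4·485 = 2086
  K = -60 − 485 − 4·2086 = -8889
  H = -51 + 6·151 + 5·2086 − 3·(-8889) = 37952
Policy A (P − 40, G + 31):
  P = 151 − 40 = 111
  M = 50
  G = 235 + 5·50 (+31 from intervention) = 516
  B = 146 + 4·516 = 2210
  K = -60 − 516 − 4·2210 = -9416
  H = -51 + 6·111 + 5·2210 − 3·(-9416) = 39913
Change in H: 39913 − 37952 = 1961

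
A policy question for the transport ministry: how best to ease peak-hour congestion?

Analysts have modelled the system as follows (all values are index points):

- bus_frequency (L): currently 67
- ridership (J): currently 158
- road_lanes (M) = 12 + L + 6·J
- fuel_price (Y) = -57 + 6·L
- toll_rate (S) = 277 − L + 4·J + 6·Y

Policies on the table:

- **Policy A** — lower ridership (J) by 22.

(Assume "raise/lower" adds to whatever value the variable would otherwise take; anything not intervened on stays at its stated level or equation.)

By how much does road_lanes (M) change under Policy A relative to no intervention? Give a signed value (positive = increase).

-132

Baseline:
  L = 67
  J = 158
  M = 12 + 67 + 6·158 = 1027
Policy A (J − 22):
  L = 67
  J = 158 − 22 = 136
  M = 12 + 67 + 6·136 = 895
Change in M: 895 − 1027 = -132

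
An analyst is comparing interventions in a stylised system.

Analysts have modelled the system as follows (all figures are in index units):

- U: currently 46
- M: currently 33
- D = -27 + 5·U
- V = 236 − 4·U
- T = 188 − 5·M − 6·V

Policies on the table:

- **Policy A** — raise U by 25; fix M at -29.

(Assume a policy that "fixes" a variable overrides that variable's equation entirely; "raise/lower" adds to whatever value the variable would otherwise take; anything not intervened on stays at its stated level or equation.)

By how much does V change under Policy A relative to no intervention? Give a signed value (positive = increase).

Baseline:
  U = 46
  V = 236 − 4·46 = 52
Policy A (U + 25, M := -29):
  U = 46 + 25 = 71
  V = 236 − 4·71 = -48
Change in V: -48 − 52 = -100

-100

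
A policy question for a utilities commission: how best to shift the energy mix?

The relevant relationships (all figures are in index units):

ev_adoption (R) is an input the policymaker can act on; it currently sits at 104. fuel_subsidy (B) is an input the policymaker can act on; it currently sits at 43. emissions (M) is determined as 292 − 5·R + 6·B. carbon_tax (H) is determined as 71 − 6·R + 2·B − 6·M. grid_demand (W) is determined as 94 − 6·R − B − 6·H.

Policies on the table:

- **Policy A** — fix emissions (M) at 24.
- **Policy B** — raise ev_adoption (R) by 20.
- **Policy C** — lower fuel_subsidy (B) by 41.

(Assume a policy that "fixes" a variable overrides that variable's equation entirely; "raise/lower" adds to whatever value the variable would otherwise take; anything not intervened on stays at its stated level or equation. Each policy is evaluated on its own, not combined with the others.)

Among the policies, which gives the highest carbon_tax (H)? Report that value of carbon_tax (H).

747

Policy A (M := 24):
  R = 104
  B = 43
  M = 24
  H = 71 − 6·104 + 2·43 − 6·24 = -611
Policy B (R + 20):
  R = 104 + 20 = 124
  B = 43
  M = 292 − 5·124 + 6·43 = -70
  H = 71 − 6·124 + 2·43 − 6·(-70) = -167
Policy C (B − 41):
  R = 104
  B = 43 − 41 = 2
  M = 292 − 5·104 + 6·2 = -216
  H = 71 − 6·104 + 2·2 − 6·(-216) = 747
Comparing — Policy A: H=-611, Policy B: H=-167, Policy C: H=747. Highest is 747 (Policy C).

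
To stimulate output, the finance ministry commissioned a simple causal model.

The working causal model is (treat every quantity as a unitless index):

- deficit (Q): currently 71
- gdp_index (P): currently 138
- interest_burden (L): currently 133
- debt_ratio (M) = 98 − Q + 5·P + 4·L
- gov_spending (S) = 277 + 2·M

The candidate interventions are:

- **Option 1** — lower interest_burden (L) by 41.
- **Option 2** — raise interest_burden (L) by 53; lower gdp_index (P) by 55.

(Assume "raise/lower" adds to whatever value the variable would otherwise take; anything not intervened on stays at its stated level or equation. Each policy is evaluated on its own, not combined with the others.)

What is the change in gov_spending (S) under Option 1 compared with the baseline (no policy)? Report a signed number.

Baseline:
  Q = 71
  P = 138
  L = 133
  M = 98 − 71 + 5·138 + 4·133 = 1249
  S = 277 + 2·1249 = 2775
Option 1 (L − 41):
  Q = 71
  P = 138
  L = 133 − 41 = 92
  M = 98 − 71 + 5·138 + 4·92 = 1085
  S = 277 + 2·1085 = 2447
Change in S: 2447 − 2775 = -328

-328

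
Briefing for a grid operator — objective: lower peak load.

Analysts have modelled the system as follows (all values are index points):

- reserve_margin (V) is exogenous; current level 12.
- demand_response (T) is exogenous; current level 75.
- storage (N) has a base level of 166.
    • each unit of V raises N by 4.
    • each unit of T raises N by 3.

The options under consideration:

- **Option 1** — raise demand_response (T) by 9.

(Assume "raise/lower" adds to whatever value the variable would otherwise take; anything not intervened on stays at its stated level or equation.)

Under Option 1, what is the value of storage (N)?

Option 1 (T + 9):
  V = 12
  T = 75 + 9 = 84
  N = 166 + 4·12 + 3·84 = 466

466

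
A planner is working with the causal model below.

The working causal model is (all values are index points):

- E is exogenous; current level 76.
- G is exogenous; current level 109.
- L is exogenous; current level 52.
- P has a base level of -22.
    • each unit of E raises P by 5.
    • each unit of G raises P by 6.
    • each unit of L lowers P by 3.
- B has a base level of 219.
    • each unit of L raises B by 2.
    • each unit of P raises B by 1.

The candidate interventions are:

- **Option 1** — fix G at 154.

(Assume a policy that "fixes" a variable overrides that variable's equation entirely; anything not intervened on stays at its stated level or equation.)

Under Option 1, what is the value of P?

1126

Option 1 (G := 154):
  E = 76
  G = 154
  L = 52
  P = -22 + 5·76 + 6·154 − 3·52 = 1126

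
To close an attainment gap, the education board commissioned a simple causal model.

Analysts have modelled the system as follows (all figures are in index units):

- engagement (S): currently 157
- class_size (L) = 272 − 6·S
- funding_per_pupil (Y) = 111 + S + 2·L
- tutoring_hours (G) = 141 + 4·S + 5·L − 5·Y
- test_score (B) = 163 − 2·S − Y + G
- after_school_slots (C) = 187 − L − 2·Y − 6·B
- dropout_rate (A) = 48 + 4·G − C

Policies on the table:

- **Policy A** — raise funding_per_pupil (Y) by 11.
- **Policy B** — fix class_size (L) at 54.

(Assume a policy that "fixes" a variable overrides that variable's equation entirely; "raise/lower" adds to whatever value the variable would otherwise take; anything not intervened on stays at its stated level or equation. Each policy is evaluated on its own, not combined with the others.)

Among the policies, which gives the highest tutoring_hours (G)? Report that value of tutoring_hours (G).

Policy A (Y + 11):
  S = 157
  L = 272 − 6·157 = -670
  Y = 111 + 157 + 2·(-670) (+11 from intervention) = -1061
  G = 141 + 4·157 + 5·(-670) − 5·(-1061) = 2724
Policy B (L := 54):
  S = 157
  L = 54
  Y = 111 + 157 + 2·54 = 376
  G = 141 + 4·157 + 5·54 − 5·376 = -841
Comparing — Policy A: G=2724, Policy B: G=-841. Highest is 2724 (Policy A).

2724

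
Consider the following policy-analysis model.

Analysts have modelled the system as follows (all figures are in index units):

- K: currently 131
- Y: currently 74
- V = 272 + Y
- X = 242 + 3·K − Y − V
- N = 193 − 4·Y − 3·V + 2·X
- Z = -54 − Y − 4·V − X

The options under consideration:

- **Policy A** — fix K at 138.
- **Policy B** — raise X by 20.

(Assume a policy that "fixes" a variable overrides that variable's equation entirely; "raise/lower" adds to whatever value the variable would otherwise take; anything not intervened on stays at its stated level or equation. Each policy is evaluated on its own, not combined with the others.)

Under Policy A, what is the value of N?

Policy A (K := 138):
  K = 138
  Y = 74
  V = 272 + 74 = 346
  X = 242 + 3·138 − 74 − 346 = 236
  N = 193 − 4·74 − 3·346 + 2·236 = -669

-669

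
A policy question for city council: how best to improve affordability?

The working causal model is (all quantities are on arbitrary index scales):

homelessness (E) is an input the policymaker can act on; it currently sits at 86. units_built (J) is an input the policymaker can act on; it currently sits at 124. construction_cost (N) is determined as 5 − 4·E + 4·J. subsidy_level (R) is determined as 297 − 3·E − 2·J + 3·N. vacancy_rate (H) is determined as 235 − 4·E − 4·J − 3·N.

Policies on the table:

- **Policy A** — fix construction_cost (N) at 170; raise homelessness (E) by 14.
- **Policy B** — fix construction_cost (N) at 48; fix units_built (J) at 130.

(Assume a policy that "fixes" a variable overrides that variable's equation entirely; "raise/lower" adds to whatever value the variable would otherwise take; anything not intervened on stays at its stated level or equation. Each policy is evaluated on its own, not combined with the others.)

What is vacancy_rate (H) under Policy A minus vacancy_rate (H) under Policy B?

-398

Policy A (N := 170, E + 14):
  E = 86 + 14 = 100
  J = 124
  N = 170
  H = 235 − 4·100 − 4·124 − 3·170 = -1171
Policy B (N := 48, J := 130):
  E = 86
  J = 130
  N = 48
  H = 235 − 4·86 − 4·130 − 3·48 = -773
H: -1171 − (-773) = -398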